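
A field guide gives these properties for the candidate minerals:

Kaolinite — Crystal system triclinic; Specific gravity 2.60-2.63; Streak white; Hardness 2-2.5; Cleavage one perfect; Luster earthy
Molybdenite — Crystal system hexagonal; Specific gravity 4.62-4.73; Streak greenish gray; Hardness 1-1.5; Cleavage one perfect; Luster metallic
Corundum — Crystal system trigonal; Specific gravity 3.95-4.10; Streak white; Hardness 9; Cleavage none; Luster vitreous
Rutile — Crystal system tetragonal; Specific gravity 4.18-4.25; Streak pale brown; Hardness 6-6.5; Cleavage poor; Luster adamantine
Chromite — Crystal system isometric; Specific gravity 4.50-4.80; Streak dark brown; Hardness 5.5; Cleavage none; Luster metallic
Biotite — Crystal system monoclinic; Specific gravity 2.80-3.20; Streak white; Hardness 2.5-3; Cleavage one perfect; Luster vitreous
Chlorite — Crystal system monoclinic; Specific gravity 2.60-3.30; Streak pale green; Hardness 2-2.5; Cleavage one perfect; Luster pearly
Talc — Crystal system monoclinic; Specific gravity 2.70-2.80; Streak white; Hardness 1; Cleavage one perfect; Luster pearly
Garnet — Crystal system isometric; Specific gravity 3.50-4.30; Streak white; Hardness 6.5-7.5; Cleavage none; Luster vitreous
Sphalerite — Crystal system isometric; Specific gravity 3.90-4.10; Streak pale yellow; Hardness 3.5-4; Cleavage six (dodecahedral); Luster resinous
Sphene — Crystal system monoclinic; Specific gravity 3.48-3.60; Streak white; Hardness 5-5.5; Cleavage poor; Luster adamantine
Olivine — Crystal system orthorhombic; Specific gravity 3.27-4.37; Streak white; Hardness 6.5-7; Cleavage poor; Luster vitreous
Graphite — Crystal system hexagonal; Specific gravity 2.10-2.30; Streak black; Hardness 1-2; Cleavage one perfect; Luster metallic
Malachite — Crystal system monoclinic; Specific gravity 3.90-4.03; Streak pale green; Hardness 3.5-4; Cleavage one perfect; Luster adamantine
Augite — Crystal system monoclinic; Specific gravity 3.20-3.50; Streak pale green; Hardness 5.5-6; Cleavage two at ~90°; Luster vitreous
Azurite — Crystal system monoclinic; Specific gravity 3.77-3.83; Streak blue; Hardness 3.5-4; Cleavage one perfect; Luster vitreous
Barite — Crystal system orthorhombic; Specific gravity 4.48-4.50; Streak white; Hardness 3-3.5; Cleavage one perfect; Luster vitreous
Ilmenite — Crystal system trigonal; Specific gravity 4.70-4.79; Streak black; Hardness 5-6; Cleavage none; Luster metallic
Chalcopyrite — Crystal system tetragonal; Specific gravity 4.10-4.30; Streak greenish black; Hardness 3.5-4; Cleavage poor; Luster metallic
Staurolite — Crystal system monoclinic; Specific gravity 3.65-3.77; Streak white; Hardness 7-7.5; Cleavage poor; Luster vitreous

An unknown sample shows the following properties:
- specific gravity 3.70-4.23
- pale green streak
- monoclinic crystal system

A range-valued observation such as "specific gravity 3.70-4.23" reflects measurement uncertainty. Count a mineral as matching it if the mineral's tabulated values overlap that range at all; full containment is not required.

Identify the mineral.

Specific gravity 3.70-4.23: only Corundum, Rutile, Garnet, Sphalerite, Olivine, Malachite, Azurite, Chalcopyrite, Staurolite remain.
Pale green streak: narrows the field to Malachite.
Monoclinic crystal system: no further eliminations.
Malachite is the sole remaining match.

Malachite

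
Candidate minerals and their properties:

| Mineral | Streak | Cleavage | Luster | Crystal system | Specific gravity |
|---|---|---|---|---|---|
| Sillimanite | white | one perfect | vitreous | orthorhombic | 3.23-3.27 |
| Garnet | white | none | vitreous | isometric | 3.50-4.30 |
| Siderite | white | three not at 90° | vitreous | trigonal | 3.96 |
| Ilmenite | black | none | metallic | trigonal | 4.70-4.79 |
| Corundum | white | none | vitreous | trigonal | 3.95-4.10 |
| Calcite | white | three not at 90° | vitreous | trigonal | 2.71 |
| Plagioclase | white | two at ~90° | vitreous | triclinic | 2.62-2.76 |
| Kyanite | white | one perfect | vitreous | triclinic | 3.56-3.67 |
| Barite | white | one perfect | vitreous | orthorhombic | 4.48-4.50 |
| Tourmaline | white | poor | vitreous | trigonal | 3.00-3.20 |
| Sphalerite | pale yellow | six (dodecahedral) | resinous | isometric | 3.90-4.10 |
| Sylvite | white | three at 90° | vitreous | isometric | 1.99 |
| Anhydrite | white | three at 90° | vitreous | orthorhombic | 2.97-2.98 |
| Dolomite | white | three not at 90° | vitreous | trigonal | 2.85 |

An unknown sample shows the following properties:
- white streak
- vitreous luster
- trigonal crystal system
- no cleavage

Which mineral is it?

Corundum

White streak rules out Ilmenite, Sphalerite.
Vitreous luster: no further eliminations.
Trigonal crystal system: Siderite, Corundum, Calcite, Tourmaline, Dolomite remain.
No cleavage: leaves Corundum.
Corundum is the sole remaining match.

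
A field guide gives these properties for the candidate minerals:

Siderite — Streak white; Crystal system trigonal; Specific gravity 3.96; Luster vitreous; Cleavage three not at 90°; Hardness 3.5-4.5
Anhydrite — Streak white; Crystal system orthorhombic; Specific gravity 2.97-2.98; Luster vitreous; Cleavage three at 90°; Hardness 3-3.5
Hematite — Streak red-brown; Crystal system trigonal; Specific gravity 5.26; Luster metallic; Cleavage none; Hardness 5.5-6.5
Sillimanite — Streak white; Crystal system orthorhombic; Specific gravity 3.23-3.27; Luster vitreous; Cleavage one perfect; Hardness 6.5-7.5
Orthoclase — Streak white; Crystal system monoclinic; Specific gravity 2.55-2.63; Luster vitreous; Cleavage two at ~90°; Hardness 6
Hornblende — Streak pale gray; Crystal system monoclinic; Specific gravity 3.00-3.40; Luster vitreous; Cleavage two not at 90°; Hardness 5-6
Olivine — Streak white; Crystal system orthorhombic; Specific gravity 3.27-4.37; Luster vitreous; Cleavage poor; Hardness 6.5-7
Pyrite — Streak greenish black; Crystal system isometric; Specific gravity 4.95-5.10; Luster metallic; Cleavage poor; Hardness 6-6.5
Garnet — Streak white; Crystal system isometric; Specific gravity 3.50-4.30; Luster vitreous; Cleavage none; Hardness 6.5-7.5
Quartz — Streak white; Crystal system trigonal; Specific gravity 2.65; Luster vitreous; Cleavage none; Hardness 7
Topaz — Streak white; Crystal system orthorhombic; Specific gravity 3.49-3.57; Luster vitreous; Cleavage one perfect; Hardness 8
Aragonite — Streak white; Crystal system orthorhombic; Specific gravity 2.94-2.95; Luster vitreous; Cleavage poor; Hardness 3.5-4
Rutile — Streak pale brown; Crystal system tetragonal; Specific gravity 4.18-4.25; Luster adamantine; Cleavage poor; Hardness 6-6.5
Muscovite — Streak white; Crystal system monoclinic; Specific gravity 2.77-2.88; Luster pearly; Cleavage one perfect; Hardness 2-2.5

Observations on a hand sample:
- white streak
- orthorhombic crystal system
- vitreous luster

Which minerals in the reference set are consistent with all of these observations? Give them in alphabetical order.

Anhydrite, Aragonite, Olivine, Sillimanite, Topaz

White streak rules out Hematite, Hornblende, Pyrite, Rutile.
Orthorhombic crystal system is inconsistent with Siderite, Orthoclase, Garnet, Quartz, Muscovite.
Vitreous luster — every remaining candidate is consistent.
Consistent with every observation: Anhydrite, Aragonite, Olivine, Sillimanite, Topaz.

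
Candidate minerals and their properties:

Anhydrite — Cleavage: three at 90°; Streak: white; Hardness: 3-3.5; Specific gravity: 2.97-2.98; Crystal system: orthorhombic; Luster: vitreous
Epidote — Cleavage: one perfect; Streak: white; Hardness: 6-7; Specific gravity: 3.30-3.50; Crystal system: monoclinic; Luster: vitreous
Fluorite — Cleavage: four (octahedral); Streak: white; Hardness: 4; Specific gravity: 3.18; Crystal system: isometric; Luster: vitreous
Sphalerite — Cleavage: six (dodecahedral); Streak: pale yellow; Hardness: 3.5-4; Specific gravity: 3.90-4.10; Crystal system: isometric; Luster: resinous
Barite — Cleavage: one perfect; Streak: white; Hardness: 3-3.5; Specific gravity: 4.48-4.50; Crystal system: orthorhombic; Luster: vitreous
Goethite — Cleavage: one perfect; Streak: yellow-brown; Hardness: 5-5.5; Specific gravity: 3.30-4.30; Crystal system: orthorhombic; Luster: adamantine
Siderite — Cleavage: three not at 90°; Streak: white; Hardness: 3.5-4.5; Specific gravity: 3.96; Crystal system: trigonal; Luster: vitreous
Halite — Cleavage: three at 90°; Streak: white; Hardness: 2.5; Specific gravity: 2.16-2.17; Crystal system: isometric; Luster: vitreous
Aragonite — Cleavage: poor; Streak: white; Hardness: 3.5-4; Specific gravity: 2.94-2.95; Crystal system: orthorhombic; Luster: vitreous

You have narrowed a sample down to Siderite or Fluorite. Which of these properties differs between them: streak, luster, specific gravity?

Streak: both white — no difference.
Luster: both vitreous — no difference.
Specific gravity: Siderite 3.96, Fluorite 3.18 — different.
Only specific gravity differs between Siderite and Fluorite among the listed tests.

specific gravity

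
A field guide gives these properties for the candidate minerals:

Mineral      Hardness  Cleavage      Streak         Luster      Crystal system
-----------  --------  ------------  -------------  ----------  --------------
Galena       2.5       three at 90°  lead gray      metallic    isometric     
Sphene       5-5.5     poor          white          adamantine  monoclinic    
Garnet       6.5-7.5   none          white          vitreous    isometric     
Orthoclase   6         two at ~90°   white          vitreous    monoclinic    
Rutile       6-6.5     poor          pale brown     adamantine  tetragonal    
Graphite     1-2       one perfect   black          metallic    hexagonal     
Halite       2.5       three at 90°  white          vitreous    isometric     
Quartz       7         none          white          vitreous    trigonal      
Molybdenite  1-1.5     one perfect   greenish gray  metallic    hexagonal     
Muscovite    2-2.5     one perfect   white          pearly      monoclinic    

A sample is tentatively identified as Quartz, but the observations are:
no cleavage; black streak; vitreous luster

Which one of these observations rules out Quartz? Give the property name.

streak

No cleavage: Quartz has cleavage none — consistent.
Black streak: Quartz has white streak — outside the reference range.
Vitreous luster: Quartz has vitreous luster — consistent.
The streak is the one property that does not fit.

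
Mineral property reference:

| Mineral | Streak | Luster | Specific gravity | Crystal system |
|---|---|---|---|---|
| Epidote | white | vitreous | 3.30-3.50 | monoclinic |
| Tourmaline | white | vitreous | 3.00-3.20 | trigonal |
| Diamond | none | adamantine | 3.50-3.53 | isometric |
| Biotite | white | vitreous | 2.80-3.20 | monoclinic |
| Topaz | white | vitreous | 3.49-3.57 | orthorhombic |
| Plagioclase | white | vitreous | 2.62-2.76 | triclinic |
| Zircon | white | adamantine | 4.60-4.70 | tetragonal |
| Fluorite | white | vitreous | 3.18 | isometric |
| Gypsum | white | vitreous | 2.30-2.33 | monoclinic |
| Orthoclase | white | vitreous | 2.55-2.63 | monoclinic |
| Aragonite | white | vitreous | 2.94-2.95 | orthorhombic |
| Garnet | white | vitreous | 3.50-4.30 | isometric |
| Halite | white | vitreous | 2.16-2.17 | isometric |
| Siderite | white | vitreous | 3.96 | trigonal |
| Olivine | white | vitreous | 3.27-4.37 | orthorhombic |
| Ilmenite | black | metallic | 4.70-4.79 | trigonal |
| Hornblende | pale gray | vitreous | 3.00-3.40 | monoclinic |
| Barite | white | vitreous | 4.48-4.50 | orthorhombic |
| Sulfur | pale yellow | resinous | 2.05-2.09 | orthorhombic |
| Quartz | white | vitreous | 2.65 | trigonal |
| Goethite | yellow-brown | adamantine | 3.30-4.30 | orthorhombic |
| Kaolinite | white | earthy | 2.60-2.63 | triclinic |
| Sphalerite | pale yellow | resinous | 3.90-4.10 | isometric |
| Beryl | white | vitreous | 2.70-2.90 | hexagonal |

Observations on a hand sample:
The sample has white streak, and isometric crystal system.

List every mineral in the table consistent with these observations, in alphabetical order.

White streak is inconsistent with Diamond, Ilmenite, Hornblende, Sulfur, Goethite, Sphalerite.
Isometric crystal system: Fluorite, Garnet, Halite remain.
Consistent with every observation: Fluorite, Garnet, Halite.

Fluorite, Garnet, Halite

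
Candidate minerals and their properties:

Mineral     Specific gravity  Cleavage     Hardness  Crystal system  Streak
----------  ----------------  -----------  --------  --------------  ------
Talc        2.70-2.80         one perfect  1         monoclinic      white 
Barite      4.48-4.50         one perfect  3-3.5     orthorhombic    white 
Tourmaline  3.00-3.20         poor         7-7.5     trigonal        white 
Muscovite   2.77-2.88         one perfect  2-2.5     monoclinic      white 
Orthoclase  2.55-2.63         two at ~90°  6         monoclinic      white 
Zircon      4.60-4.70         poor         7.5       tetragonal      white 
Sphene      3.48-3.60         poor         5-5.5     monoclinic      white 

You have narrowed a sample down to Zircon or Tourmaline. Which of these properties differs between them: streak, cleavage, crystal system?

crystal system

Streak: both white — shared.
Cleavage: both poor — shared.
Crystal system: Zircon tetragonal, Tourmaline trigonal — different.
Only crystal system differs between Zircon and Tourmaline among the listed tests.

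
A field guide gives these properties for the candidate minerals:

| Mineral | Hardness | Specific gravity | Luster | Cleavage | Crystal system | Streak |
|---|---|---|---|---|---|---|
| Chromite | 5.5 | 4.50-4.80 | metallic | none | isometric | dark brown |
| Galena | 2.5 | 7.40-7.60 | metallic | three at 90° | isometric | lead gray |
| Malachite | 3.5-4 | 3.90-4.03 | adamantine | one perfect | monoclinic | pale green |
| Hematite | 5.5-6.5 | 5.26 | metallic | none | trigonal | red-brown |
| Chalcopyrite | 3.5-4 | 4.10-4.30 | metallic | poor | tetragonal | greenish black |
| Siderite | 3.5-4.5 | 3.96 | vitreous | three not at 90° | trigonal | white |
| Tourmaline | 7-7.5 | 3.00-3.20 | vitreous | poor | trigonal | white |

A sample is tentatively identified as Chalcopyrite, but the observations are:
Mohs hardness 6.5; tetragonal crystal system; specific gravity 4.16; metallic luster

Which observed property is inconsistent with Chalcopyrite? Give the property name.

hardness

Mohs hardness 6.5: Chalcopyrite has hardness 3.5-4 — does not match.
Tetragonal crystal system: Chalcopyrite has tetragonal system — consistent.
Specific gravity 4.16: Chalcopyrite has SG 4.10-4.30 — consistent.
Metallic luster: Chalcopyrite has metallic luster — consistent.
Only the hardness is inconsistent.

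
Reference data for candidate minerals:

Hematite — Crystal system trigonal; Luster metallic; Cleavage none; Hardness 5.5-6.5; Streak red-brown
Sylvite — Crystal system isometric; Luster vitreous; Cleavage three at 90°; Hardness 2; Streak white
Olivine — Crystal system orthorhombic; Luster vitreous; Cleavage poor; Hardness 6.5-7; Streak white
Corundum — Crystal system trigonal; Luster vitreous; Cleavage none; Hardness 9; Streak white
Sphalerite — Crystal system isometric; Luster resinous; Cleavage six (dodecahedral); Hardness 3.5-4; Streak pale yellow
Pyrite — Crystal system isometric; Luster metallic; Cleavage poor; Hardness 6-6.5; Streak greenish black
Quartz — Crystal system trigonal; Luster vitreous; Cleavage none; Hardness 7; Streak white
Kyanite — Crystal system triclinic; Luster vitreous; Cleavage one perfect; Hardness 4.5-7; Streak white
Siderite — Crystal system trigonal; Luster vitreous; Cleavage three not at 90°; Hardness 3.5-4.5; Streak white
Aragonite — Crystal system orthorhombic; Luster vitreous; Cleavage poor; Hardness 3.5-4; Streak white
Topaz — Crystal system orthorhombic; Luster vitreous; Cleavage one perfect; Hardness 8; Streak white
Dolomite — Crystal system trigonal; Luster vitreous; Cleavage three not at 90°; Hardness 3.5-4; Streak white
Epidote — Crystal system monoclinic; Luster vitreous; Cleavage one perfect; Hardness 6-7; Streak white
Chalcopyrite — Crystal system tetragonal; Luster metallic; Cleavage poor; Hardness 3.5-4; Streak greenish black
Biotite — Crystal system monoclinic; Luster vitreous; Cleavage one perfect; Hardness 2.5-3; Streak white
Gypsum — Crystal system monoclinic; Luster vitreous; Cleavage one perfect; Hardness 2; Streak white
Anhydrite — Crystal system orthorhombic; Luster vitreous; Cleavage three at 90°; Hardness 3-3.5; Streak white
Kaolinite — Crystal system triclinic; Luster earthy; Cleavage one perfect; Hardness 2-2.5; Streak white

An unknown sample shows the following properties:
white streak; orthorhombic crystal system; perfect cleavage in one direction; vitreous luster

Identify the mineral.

Topaz

White streak rules out Hematite, Sphalerite, Pyrite, Chalcopyrite.
Orthorhombic crystal system — leaves Olivine, Aragonite, Topaz, Anhydrite.
Perfect cleavage in one direction — only Topaz remains.
Vitreous luster — no further eliminations.
Only Topaz satisfies all observations.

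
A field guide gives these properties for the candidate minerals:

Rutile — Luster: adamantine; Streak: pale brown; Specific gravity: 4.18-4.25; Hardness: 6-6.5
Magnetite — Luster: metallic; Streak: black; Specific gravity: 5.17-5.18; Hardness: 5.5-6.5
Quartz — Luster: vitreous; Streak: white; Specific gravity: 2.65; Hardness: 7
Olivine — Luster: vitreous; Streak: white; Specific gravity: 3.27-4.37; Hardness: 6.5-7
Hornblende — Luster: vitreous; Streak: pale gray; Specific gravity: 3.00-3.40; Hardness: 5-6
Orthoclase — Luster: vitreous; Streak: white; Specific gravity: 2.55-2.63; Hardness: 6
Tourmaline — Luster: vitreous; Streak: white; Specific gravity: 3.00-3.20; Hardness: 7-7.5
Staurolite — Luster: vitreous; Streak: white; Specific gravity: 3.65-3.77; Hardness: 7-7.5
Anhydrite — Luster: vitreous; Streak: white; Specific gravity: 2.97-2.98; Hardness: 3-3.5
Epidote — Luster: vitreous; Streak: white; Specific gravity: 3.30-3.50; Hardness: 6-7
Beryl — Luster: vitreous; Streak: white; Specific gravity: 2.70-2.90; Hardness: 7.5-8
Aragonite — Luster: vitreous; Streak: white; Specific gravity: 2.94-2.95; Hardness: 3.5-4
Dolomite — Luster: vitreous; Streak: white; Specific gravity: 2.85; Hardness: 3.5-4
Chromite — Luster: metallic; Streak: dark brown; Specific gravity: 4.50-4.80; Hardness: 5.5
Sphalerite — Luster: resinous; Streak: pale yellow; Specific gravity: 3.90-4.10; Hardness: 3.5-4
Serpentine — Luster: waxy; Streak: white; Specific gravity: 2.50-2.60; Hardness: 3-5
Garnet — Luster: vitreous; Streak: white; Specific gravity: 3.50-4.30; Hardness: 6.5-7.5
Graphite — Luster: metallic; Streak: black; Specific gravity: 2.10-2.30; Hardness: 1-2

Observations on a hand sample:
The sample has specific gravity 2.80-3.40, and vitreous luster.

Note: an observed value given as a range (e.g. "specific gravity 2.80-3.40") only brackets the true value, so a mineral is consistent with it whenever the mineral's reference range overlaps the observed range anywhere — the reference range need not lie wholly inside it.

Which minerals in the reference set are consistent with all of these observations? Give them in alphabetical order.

Specific gravity 2.80-3.40: leaves Olivine, Hornblende, Tourmaline, Anhydrite, Epidote, Beryl, Aragonite, Dolomite.
Vitreous luster: consistent with all remaining minerals.
The minerals that satisfy all observations are Anhydrite, Aragonite, Beryl, Dolomite, Epidote, Hornblende, Olivine, Tourmaline.

Anhydrite, Aragonite, Beryl, Dolomite, Epidote, Hornblende, Olivine, Tourmaline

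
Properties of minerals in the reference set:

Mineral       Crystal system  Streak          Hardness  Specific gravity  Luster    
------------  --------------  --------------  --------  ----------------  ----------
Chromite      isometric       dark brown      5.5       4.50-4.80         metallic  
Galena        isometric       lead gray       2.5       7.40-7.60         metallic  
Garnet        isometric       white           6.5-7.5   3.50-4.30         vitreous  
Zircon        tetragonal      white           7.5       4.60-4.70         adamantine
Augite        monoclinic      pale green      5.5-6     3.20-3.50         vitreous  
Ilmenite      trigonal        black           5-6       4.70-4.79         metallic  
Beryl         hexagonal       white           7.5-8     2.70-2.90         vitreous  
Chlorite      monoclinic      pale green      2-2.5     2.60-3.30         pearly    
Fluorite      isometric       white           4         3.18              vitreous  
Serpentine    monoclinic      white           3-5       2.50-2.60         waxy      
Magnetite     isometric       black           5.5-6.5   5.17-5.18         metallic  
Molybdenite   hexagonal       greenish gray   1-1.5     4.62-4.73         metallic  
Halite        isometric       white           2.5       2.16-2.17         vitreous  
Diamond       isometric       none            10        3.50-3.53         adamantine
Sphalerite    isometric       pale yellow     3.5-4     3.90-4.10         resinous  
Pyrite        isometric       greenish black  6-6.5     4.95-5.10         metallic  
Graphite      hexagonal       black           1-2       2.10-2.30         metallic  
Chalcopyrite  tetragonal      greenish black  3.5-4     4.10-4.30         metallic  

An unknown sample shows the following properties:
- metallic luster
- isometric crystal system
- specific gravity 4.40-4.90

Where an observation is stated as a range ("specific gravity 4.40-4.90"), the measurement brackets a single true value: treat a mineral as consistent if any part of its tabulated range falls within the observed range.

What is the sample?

Metallic luster: narrows the field to Chromite, Galena, Ilmenite, Magnetite, Molybdenite, Pyrite, Graphite, Chalcopyrite.
Isometric crystal system excludes Ilmenite, Molybdenite, Graphite, Chalcopyrite.
Specific gravity 4.40-4.90: Chromite remains.
The only mineral consistent with every observation is Chromite.

Chromite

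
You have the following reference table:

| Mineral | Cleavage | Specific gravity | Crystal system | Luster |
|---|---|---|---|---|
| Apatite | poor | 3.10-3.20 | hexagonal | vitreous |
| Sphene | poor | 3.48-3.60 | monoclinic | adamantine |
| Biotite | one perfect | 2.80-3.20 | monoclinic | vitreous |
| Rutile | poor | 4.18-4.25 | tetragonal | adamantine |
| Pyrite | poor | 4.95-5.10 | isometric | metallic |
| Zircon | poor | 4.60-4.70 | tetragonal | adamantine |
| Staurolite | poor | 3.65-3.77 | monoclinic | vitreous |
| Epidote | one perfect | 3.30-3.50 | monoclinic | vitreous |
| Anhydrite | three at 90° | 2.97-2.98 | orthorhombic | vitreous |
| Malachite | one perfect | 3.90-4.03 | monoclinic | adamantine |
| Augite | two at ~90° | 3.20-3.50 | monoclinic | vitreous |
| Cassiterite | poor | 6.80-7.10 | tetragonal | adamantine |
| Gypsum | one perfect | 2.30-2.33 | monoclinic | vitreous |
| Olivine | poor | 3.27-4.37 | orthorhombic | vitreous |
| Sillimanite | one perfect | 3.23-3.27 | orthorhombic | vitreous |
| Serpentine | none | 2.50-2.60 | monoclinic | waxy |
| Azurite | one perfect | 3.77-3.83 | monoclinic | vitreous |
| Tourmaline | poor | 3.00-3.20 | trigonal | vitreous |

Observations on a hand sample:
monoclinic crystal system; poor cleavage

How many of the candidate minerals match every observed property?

2

Monoclinic crystal system — leaves Sphene, Biotite, Staurolite, Epidote, Malachite, Augite, Gypsum, Serpentine, Azurite.
Poor cleavage — narrows the field to Sphene, Staurolite.
Consistent with every observation: Sphene, Staurolite.
That is 2 minerals.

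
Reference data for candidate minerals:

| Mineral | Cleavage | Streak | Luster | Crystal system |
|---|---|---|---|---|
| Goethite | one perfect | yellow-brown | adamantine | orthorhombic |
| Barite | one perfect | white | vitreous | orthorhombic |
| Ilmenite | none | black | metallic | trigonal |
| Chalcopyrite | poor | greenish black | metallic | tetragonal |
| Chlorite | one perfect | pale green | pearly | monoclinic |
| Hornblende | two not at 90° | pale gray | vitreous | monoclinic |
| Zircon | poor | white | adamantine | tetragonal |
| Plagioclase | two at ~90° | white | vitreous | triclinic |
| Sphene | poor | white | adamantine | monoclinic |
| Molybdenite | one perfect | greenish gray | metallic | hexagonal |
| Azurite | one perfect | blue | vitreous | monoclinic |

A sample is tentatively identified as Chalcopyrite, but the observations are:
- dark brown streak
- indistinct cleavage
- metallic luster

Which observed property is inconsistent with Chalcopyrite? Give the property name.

streak

Dark brown streak: Chalcopyrite has greenish black streak — does not match.
Indistinct cleavage: Chalcopyrite has cleavage poor — agrees.
Metallic luster: Chalcopyrite has metallic luster — agrees.
Everything matches except the streak.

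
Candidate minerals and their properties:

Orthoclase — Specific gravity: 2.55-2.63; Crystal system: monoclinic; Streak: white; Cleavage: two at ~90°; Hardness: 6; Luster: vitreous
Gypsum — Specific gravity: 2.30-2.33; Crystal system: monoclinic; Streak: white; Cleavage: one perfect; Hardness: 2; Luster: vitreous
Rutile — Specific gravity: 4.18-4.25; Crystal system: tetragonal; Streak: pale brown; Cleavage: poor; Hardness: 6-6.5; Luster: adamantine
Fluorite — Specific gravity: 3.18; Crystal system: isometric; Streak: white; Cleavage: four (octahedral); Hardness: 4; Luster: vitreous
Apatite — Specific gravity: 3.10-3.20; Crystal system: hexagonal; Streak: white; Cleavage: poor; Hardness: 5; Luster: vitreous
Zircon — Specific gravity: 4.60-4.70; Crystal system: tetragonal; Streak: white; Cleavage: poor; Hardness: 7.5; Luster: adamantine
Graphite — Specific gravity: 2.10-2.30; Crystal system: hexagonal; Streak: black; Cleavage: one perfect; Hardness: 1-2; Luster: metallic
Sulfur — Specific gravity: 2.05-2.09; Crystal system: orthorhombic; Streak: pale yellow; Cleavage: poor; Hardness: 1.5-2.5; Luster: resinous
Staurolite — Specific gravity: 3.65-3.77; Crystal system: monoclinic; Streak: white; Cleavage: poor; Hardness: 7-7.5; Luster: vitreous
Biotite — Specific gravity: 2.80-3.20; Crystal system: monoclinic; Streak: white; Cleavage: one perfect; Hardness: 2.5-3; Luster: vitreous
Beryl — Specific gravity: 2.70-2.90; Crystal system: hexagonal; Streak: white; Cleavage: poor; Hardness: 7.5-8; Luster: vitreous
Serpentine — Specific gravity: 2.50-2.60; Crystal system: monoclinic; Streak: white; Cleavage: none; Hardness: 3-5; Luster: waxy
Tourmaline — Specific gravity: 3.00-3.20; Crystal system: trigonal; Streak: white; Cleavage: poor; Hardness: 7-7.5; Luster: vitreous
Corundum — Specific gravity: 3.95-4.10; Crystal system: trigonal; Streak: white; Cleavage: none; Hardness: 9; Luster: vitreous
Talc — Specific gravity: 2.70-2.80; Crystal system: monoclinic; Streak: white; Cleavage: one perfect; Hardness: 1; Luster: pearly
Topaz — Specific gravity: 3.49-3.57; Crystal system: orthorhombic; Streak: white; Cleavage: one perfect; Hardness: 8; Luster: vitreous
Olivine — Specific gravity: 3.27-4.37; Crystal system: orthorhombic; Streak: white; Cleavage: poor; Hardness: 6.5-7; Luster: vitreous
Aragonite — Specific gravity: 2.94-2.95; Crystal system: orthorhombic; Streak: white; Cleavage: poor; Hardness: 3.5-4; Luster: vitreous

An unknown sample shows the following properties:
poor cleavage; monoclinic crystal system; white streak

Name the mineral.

Staurolite

Poor cleavage — only Rutile, Apatite, Zircon, Sulfur, Staurolite, Beryl, Tourmaline, Olivine, Aragonite remain.
Monoclinic crystal system — Staurolite remains.
White streak — no further eliminations.
Staurolite is the sole remaining match.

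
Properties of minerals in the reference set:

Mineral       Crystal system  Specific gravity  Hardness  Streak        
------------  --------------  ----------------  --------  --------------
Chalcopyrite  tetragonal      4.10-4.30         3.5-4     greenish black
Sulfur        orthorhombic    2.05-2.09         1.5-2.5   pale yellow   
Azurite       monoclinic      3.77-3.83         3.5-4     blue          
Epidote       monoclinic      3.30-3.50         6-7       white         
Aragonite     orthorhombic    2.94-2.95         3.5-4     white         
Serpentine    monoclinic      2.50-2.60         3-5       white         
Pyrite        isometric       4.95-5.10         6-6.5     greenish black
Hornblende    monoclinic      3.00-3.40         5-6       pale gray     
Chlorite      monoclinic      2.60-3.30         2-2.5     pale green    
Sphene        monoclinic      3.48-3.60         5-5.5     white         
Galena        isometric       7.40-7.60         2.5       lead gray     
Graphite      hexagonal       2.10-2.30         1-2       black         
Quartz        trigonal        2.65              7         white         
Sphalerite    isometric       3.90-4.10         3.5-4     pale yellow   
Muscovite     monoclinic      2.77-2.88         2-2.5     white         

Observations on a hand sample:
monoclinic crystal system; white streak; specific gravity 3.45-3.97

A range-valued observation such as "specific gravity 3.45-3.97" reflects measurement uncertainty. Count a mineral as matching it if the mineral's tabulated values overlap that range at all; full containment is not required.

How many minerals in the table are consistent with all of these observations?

2

Monoclinic crystal system: only Azurite, Epidote, Serpentine, Hornblende, Chlorite, Sphene, Muscovite remain.
White streak eliminates Azurite, Hornblende, Chlorite.
Specific gravity 3.45-3.97 is inconsistent with Serpentine, Muscovite.
Remaining candidates: Epidote, Sphene.
That is 2 minerals.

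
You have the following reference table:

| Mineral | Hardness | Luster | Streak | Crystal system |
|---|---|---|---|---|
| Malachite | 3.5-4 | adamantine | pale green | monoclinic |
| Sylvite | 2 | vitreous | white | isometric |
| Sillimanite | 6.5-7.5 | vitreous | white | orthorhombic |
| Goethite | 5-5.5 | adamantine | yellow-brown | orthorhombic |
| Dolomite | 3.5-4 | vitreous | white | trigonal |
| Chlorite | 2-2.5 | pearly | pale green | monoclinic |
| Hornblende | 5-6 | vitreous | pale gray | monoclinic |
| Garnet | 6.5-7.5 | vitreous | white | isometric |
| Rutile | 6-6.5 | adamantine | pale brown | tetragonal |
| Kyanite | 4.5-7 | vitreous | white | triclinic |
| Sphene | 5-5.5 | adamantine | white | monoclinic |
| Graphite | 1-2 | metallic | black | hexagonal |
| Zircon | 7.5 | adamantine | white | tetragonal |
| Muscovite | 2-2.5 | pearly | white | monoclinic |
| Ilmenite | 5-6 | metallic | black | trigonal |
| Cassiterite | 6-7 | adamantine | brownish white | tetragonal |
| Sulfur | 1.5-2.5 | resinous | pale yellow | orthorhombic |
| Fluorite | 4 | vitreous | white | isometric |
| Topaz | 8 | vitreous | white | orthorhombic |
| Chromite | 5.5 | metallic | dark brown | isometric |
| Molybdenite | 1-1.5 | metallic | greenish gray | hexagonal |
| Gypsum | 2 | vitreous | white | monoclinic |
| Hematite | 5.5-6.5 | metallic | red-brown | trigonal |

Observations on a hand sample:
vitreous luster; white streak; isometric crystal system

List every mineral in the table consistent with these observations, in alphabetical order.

Fluorite, Garnet, Sylvite

Vitreous luster: Sylvite, Sillimanite, Dolomite, Hornblende, Garnet, Kyanite, Fluorite, Topaz, Gypsum remain.
White streak eliminates Hornblende.
Isometric crystal system: leaves Sylvite, Garnet, Fluorite.
Consistent with every observation: Fluorite, Garnet, Sylvite.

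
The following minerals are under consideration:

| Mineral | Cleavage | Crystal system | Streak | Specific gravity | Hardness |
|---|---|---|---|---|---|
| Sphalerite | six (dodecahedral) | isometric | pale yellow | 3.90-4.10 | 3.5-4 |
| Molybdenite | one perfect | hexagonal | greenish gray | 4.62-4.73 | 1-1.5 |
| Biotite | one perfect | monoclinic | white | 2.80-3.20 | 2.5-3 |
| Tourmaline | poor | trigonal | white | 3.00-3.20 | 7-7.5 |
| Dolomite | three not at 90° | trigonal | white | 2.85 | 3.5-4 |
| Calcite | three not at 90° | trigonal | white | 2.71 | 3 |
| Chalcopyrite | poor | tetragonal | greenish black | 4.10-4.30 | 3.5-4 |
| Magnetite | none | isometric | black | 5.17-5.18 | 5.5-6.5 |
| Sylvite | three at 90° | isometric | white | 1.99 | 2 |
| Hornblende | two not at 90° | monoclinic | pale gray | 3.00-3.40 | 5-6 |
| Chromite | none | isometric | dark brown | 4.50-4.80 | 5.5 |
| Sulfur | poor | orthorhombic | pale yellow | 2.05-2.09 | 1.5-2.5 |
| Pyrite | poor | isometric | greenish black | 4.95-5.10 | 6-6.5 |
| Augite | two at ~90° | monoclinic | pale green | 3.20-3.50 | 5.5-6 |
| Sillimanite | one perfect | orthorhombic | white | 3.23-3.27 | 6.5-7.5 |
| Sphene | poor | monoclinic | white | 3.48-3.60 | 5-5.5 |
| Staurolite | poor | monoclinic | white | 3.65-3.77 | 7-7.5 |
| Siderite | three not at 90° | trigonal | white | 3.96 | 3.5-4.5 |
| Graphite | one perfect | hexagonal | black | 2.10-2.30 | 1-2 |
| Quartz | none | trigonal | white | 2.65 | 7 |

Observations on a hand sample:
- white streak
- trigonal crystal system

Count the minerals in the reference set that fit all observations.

White streak — Biotite, Tourmaline, Dolomite, Calcite, Sylvite, Sillimanite, Sphene, Staurolite, Siderite, Quartz remain.
Trigonal crystal system is inconsistent with Biotite, Sylvite, Sillimanite, Sphene, Staurolite.
Remaining candidates: Calcite, Dolomite, Quartz, Siderite, Tourmaline.
That is 5 minerals.

5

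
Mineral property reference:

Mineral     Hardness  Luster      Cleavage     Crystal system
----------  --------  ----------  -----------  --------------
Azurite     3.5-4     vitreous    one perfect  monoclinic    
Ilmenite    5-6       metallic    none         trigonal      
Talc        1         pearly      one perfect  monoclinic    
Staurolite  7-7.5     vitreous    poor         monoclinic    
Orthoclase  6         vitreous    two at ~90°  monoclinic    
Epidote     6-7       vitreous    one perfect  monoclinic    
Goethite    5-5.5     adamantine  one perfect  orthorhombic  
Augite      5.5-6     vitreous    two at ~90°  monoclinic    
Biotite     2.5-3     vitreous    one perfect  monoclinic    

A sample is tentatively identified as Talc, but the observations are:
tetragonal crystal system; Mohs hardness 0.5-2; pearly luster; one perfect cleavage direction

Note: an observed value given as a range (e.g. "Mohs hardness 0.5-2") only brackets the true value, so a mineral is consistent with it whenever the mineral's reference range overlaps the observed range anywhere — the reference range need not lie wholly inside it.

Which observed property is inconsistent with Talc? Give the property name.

crystal system

Tetragonal crystal system: Talc has monoclinic system — does not match.
Mohs hardness 0.5-2: Talc has hardness 1 — matches.
Pearly luster: Talc has pearly luster — matches.
One perfect cleavage direction: Talc has cleavage one perfect — matches.
Everything matches except the crystal system.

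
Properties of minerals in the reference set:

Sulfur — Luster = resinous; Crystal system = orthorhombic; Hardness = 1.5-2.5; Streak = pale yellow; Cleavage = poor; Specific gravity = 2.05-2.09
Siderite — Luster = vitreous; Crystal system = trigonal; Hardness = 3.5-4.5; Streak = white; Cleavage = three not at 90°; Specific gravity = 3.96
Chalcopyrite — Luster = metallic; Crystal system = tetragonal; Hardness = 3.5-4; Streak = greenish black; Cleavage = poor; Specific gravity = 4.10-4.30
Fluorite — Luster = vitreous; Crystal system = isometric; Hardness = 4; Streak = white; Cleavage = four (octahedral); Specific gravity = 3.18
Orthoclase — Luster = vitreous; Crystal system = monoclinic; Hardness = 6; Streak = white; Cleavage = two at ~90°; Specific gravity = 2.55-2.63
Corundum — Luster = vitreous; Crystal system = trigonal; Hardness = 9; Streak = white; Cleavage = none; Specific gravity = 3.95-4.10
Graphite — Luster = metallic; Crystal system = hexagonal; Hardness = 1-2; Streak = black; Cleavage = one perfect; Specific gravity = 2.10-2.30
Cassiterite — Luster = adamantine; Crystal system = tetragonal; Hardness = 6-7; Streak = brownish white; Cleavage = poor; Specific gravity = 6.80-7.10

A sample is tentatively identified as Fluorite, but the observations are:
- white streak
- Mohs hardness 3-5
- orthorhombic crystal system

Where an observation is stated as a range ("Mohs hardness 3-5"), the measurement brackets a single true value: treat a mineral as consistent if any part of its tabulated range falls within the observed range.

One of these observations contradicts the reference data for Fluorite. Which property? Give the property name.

White streak: Fluorite has white streak — within range.
Mohs hardness 3-5: Fluorite has hardness 4 — within range.
Orthorhombic crystal system: Fluorite has isometric system — does not match.
Everything matches except the crystal system.

crystal system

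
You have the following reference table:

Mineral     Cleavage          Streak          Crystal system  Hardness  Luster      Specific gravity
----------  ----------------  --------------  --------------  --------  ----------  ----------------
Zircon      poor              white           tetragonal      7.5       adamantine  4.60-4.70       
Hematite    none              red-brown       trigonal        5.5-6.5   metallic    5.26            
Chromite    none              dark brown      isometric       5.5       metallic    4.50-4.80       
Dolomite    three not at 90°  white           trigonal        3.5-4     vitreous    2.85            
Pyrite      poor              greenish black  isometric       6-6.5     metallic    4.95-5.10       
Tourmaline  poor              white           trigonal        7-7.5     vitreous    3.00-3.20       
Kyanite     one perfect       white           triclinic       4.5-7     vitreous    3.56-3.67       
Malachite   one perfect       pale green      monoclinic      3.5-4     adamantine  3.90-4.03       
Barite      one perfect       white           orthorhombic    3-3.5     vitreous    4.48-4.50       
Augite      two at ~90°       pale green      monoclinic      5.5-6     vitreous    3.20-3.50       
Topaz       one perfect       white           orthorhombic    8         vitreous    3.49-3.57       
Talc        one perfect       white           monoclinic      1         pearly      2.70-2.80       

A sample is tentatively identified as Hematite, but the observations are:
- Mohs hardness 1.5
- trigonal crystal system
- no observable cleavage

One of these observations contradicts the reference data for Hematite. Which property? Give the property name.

Mohs hardness 1.5: Hematite has hardness 5.5-6.5 — inconsistent.
Trigonal crystal system: Hematite has trigonal system — matches.
No observable cleavage: Hematite has cleavage none — matches.
Only the hardness is inconsistent.

hardness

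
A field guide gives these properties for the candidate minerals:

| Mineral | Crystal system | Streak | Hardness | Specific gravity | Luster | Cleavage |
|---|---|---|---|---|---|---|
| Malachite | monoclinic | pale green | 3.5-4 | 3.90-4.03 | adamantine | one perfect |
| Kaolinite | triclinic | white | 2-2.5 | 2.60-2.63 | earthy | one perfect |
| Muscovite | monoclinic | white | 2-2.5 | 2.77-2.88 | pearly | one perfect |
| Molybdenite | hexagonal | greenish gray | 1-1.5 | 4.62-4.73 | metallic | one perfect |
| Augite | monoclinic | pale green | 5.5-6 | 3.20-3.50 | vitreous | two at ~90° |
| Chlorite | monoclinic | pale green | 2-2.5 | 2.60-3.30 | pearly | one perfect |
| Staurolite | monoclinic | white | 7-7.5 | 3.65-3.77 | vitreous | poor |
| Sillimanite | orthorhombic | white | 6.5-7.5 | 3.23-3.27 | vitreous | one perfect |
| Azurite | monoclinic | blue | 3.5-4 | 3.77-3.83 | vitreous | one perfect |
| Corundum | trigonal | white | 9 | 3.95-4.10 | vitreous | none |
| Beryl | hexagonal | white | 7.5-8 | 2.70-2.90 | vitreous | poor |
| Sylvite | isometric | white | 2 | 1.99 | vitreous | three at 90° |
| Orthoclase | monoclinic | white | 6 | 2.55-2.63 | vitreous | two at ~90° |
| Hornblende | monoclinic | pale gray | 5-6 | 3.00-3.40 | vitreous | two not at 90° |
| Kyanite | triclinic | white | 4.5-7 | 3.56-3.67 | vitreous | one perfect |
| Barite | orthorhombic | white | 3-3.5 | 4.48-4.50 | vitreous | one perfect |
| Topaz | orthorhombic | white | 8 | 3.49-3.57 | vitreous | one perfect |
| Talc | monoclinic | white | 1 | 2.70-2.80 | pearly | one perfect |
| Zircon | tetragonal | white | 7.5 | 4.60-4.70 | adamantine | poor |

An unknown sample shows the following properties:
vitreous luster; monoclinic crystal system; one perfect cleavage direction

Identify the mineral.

Vitreous luster: only Augite, Staurolite, Sillimanite, Azurite, Corundum, Beryl, Sylvite, Orthoclase, Hornblende, Kyanite, Barite, Topaz remain.
Monoclinic crystal system: narrows the field to Augite, Staurolite, Azurite, Orthoclase, Hornblende.
One perfect cleavage direction: only Azurite remains.
The only mineral consistent with every observation is Azurite.

Azurite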